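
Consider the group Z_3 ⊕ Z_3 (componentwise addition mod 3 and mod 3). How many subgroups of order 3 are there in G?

4

|G| = 9 and 3 | 9, so subgroups of order 3 are possible by Lagrange.
The subgroups of order 3 are: {(0,0), (0,1), (0,2)}; {(0,0), (1,0), (2,0)}; {(0,0), (1,1), (2,2)}; {(0,0), (1,2), (2,1)}.
So G has 4 subgroups of order 3.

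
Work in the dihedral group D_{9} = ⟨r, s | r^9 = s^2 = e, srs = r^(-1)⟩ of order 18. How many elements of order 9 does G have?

6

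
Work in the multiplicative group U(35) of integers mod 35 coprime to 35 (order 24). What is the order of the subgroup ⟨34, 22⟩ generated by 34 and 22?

|⟨34⟩| = 2 and |⟨22⟩| = 4, so |H| is a multiple of lcm(2, 4) = 4 and divides |G| = 24.
Closing under the operation: H = {1, 6, 8, 13, 22, 27, 29, 34}, so |H| = 8.

8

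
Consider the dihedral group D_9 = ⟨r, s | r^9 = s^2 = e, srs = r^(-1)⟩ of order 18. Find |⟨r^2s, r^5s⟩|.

6

|⟨r^2s⟩| = 2 and |⟨r^5s⟩| = 2, so |H| is a multiple of lcm(2, 2) = 2 and divides |G| = 18.
Closing under the operation: H = {e, r^3, r^6, r^2s, r^5s, r^8s}, so |H| = 6.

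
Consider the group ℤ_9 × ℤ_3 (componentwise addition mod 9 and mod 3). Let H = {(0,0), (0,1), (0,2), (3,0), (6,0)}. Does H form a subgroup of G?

|H| = 5 does not divide |G| = 27, so by Lagrange H is not a subgroup.

No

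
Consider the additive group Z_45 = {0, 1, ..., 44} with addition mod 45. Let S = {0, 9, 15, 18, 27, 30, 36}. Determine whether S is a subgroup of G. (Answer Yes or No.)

No

|S| = 7 does not divide |G| = 45, so by Lagrange S is not a subgroup.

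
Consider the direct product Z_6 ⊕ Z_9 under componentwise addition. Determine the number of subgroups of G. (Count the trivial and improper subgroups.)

20

|G| = 54, so by Lagrange every subgroup order divides 54. Divisors: 1, 2, 3, 6, 9, 18, 27, 54.
Subgroups by order — order 1: 1; order 2: 1; order 3: 4; order 6: 4; order 9: 4; order 18: 4; order 27: 1; order 54: 1.
Total: 1 + 1 + 4 + 4 + 4 + 4 + 1 + 1 = 20.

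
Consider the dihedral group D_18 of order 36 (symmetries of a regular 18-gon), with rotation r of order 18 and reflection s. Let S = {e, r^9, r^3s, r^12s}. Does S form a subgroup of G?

|S| = 4 divides |G| = 36, consistent with Lagrange.
S contains the identity, every element's inverse is in S, and S is closed under ·: it is a subgroup.

Yes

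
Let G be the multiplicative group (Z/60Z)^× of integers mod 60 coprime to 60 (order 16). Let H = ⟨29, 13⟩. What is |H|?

8

|⟨29⟩| = 2 and |⟨13⟩| = 4, so |H| is a multiple of lcm(2, 4) = 4 and divides |G| = 16.
Closing under the operation: H = {1, 13, 17, 29, 37, 41, 49, 53}, so |H| = 8.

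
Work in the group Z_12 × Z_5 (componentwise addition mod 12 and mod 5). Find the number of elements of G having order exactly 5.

An element (a,b) has order lcm(ord(a), ord(b)); count pairs with lcm equal to 5.
Enumerating gives 4 such elements.

4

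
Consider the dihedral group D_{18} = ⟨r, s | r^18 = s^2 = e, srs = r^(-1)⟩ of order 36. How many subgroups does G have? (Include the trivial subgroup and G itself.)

45

|G| = 36, so by Lagrange every subgroup order divides 36. Divisors: 1, 2, 3, 4, 6, 9, 12, 18, 36.
Subgroups by order — order 1: 1; order 2: 19; order 3: 1; order 4: 9; order 6: 7; order 9: 1; order 12: 3; order 18: 3; order 36: 1.
Total: 1 + 19 + 1 + 9 + 7 + 1 + 3 + 3 + 1 = 45.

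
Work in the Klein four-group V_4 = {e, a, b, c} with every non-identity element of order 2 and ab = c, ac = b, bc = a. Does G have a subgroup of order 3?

No

3 does not divide |G| = 4, so by Lagrange no subgroup of order 3 exists.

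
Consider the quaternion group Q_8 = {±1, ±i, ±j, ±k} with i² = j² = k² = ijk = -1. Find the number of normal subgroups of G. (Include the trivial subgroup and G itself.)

6

G has 6 subgroups. Checking conjugation-invariance by order — order 1: 1/1 normal; order 2: 1/1 normal; order 4: 3/3 normal; order 8: 1/1 normal.
Total normal subgroups: 6.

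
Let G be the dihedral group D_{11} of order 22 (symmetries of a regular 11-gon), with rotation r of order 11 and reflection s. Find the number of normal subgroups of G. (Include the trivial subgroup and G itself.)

3

G has 14 subgroups. Checking conjugation-invariance by order — order 1: 1/1 normal; order 2: 0/11 normal; order 11: 1/1 normal; order 22: 1/1 normal.
Total normal subgroups: 3.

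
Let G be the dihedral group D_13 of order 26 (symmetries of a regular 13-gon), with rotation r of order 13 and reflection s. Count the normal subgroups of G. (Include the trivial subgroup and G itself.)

3

G has 16 subgroups. Checking conjugation-invariance by order — order 1: 1/1 normal; order 2: 0/13 normal; order 13: 1/1 normal; order 26: 1/1 normal.
Total normal subgroups: 3.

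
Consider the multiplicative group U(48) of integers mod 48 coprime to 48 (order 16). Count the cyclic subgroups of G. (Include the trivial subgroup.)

12

Group the elements of G by the cyclic subgroup they generate; each cyclic subgroup of order d accounts for φ(d) elements.
Cyclic subgroups by order — order 1: 1; order 2: 7; order 4: 4.
Total: 12.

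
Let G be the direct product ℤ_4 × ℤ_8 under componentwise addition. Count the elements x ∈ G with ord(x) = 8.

An element (a,b) has order lcm(ord(a), ord(b)); count pairs with lcm equal to 8.
Enumerating gives 16 such elements.

16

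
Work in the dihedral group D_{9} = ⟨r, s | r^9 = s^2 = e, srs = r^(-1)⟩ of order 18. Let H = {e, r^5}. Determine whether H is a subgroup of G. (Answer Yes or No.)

No

r^5 ∈ H but its inverse r^4 ∉ H, so H is not a subgroup.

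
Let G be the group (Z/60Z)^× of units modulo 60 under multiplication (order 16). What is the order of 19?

Compute successive powers of 19 mod 60: 19, 1; 19^2 ≡ 1 (mod 60).
So |⟨19⟩| = 2.

2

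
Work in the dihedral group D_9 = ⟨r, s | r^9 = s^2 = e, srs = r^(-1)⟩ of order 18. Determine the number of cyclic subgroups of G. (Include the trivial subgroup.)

Group the elements of G by the cyclic subgroup they generate; each cyclic subgroup of order d accounts for φ(d) elements.
Cyclic subgroups by order — order 1: 1; order 2: 9; order 3: 1; order 9: 1.
Total: 12.

12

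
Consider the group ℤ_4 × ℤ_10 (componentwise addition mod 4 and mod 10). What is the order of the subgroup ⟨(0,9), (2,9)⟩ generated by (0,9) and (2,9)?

20

|⟨(0,9)⟩| = 10 and |⟨(2,9)⟩| = 10, so |H| is a multiple of lcm(10, 10) = 10 and divides |G| = 40.
Closing under the operation: H = {(0,0), (0,1), (0,2), (0,3), (0,4), (0,5), (0,6), (0,7), (0,8), (0,9), (2,0), (2,1), (2,2), (2,3), (2,4), (2,5), (2,6), (2,7), (2,8), (2,9)}, so |H| = 20.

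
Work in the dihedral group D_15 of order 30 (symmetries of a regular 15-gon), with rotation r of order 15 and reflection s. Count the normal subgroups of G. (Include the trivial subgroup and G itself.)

5

G has 28 subgroups. Checking conjugation-invariance by order — order 1: 1/1 normal; order 2: 0/15 normal; order 3: 1/1 normal; order 5: 1/1 normal; order 6: 0/5 normal; order 10: 0/3 normal; order 15: 1/1 normal; order 30: 1/1 normal.
Total normal subgroups: 5.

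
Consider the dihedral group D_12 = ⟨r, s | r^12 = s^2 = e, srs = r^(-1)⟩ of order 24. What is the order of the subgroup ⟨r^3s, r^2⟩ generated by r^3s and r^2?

|⟨r^3s⟩| = 2 and |⟨r^2⟩| = 6, so |H| is a multiple of lcm(2, 6) = 6 and divides |G| = 24.
Closing under the operation: H = {e, r^2, r^4, r^6, r^8, r^10, rs, r^3s, r^5s, r^7s, r^9s, r^11s}, so |H| = 12.

12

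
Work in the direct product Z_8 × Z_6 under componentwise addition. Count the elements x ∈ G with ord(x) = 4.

An element (a,b) has order lcm(ord(a), ord(b)); count pairs with lcm equal to 4.
Enumerating gives 4 such elements.

4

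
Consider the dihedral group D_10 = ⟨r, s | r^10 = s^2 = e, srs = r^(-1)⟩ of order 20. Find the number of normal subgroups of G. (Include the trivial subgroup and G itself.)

7

G has 22 subgroups. Checking conjugation-invariance by order — order 1: 1/1 normal; order 2: 1/11 normal; order 4: 0/5 normal; order 5: 1/1 normal; order 10: 3/3 normal; order 20: 1/1 normal.
Total normal subgroups: 7.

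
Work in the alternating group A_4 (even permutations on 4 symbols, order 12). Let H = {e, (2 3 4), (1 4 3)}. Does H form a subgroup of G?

(1 4 3) ∈ H but its inverse (1 3 4) ∉ H, so H is not a subgroup.

No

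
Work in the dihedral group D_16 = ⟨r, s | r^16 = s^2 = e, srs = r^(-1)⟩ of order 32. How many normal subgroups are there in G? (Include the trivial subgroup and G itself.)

8

G has 36 subgroups. Checking conjugation-invariance by order — order 1: 1/1 normal; order 2: 1/17 normal; order 4: 1/9 normal; order 8: 1/5 normal; order 16: 3/3 normal; order 32: 1/1 normal.
Total normal subgroups: 8.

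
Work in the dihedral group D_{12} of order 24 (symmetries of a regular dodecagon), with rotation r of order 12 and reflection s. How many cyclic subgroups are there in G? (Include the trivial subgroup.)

A cyclic subgroup of order d is generated by each of its φ(d) elements of order d, so the cyclic subgroups of order d number (#elements of order d)/φ(d).
Cyclic subgroups by order — order 1: 1; order 2: 13; order 3: 1; order 4: 1; order 6: 1; order 12: 1.
Total: 18.

18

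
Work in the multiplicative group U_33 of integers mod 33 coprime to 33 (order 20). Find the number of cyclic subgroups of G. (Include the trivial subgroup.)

8

Each element a generates a cyclic subgroup ⟨a⟩; distinct elements may generate the same one (a cyclic group of order d has φ(d) generators).
Cyclic subgroups by order — order 1: 1; order 2: 3; order 5: 1; order 10: 3.
Total: 8.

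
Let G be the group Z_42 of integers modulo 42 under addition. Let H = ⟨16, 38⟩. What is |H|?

|⟨16⟩| = 21 and |⟨38⟩| = 21, so |H| is a multiple of lcm(21, 21) = 21 and divides |G| = 42.
Closing under the operation: H = {0, 2, 4, 6, 8, 10, 12, 14, 16, 18, 20, 22, 24, 26, 28, 30, 32, 34, 36, 38, 40}, so |H| = 21.

21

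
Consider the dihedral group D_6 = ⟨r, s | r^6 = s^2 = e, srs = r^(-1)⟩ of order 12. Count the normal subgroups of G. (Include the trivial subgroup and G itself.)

G has 16 subgroups. Checking conjugation-invariance by order — order 1: 1/1 normal; order 2: 1/7 normal; order 3: 1/1 normal; order 4: 0/3 normal; order 6: 3/3 normal; order 12: 1/1 normal.
Total normal subgroups: 7.

7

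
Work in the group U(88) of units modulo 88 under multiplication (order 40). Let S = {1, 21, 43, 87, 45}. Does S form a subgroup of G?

Closure fails: 21 · 87 = 67 ∉ S. So S is not a subgroup.

No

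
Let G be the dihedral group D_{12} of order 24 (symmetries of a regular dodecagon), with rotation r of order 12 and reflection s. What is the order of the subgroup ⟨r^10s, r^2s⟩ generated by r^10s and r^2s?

6

|⟨r^10s⟩| = 2 and |⟨r^2s⟩| = 2, so |H| is a multiple of lcm(2, 2) = 2 and divides |G| = 24.
Closing under the operation: H = {e, r^4, r^8, r^2s, r^6s, r^10s}, so |H| = 6.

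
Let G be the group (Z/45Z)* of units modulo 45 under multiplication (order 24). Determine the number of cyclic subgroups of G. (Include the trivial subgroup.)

Each element a generates a cyclic subgroup ⟨a⟩; distinct elements may generate the same one (a cyclic group of order d has φ(d) generators).
Cyclic subgroups by order — order 1: 1; order 2: 3; order 3: 1; order 4: 2; order 6: 3; order 12: 2.
Total: 12.

12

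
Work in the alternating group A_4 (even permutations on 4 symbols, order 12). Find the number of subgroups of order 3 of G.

4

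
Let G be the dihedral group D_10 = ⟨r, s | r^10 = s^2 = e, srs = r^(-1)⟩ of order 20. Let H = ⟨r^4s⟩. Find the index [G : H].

10

|⟨r^4s⟩| = 2 and |G| = 20.
By Lagrange, [G : H] = |G|/|H| = 20/2 = 10.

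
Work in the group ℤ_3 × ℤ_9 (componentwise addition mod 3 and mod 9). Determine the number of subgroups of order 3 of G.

4

|G| = 27 and 3 | 27, so subgroups of order 3 are possible by Lagrange.
The subgroups of order 3 are: {(0,0), (0,3), (0,6)}; {(0,0), (1,0), (2,0)}; {(0,0), (1,3), (2,6)}; {(0,0), (1,6), (2,3)}.
So G has 4 subgroups of order 3.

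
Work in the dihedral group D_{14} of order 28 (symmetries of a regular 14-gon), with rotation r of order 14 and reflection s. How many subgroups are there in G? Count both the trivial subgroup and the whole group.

|G| = 28, so by Lagrange every subgroup order divides 28. Divisors: 1, 2, 4, 7, 14, 28.
Subgroups by order — order 1: 1; order 2: 15; order 4: 7; order 7: 1; order 14: 3; order 28: 1.
Total: 1 + 15 + 7 + 1 + 3 + 1 = 28.

28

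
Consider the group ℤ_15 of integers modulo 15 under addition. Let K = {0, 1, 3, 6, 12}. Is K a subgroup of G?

No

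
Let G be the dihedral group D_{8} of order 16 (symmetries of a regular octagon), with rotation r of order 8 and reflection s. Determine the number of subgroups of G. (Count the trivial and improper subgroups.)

19

|G| = 16, so by Lagrange every subgroup order divides 16. Divisors: 1, 2, 4, 8, 16.
Subgroups by order — order 1: 1; order 2: 9; order 4: 5; order 8: 3; order 16: 1.
Total: 1 + 9 + 5 + 3 + 1 = 19.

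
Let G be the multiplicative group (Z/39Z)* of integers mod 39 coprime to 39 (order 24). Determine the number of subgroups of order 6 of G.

|G| = 24 and 6 | 24, so subgroups of order 6 are possible by Lagrange.
The subgroups of order 6 are: {1, 4, 10, 16, 22, 25}; {1, 14, 16, 22, 29, 35}; {1, 16, 17, 22, 23, 38}.
So G has 3 subgroups of order 6.

3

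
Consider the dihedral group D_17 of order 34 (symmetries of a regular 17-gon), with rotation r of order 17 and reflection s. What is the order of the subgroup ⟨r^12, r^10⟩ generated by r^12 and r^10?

|⟨r^12⟩| = 17 and |⟨r^10⟩| = 17, so |H| is a multiple of lcm(17, 17) = 17 and divides |G| = 34.
Closing under the operation: H = {e, r, r^2, r^3, r^4, r^5, r^6, r^7, r^8, r^9, r^10, r^11, r^12, r^13, r^14, r^15, r^16}, so |H| = 17.

17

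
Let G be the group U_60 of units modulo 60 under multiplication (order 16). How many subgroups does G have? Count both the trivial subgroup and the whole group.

27

|G| = 16, so by Lagrange every subgroup order divides 16. Divisors: 1, 2, 4, 8, 16.
Subgroups by order — order 1: 1; order 2: 7; order 4: 11; order 8: 7; order 16: 1.
Total: 1 + 7 + 11 + 7 + 1 = 27.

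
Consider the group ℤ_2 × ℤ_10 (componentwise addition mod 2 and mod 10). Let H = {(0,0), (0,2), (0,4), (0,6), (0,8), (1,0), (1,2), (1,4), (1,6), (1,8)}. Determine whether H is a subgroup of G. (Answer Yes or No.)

|H| = 10 divides |G| = 20, consistent with Lagrange.
H contains the identity, every element's inverse is in H, and H is closed under +: it is a subgroup.
In fact H = ⟨(1,2)⟩.

Yes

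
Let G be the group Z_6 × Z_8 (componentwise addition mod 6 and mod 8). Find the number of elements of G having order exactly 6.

An element (a,b) has order lcm(ord(a), ord(b)); count pairs with lcm equal to 6.
Enumerating gives 6 such elements.

6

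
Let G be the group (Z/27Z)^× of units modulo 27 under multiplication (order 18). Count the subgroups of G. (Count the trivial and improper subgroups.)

6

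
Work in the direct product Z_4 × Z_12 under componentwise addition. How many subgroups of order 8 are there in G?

3

|G| = 48 and 8 | 48, so subgroups of order 8 are possible by Lagrange.
The subgroups of order 8 are: {(0,0), (0,3), (0,6), (0,9), (2,0), (2,3), (2,6), (2,9)}; {(0,0), (0,6), (1,0), (1,6), (2,0), (2,6), (3,0), (3,6)}; {(0,0), (0,6), (1,3), (1,9), (2,0), (2,6), (3,3), (3,9)}.
So G has 3 subgroups of order 8.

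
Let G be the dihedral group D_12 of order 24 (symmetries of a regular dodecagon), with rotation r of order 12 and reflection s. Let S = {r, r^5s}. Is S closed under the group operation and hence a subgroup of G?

No

The identity e ∉ S, so S is not a subgroup.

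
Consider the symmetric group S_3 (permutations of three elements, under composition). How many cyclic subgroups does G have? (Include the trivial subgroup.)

5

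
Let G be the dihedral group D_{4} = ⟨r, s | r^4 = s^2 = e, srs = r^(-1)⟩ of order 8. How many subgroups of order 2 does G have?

5

|G| = 8 and 2 | 8, so subgroups of order 2 are possible by Lagrange.
The subgroups of order 2 are: {e, r^2}; {e, r^2s}; {e, r^3s}; {e, rs}; … (5 in all).
So G has 5 subgroups of order 2.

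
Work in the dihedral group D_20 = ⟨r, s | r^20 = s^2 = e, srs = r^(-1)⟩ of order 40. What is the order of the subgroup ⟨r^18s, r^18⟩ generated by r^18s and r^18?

|⟨r^18s⟩| = 2 and |⟨r^18⟩| = 10, so |H| is a multiple of lcm(2, 10) = 10 and divides |G| = 40.
Closing under the operation: H = {e, r^2, r^4, r^6, r^8, r^10, r^12, r^14, r^16, r^18, s, r^2s, r^4s, r^6s, r^8s, r^10s, r^12s, r^14s, r^16s, r^18s}, so |H| = 20.

20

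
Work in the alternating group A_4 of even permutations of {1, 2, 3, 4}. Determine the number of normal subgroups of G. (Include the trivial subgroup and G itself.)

G has 10 subgroups. Checking conjugation-invariance by order — order 1: 1/1 normal; order 2: 0/3 normal; order 3: 0/4 normal; order 4: 1/1 normal; order 12: 1/1 normal.
Total normal subgroups: 3.

3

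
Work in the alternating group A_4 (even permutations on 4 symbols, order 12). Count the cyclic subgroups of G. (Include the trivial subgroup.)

8

Group the elements of G by the cyclic subgroup they generate; each cyclic subgroup of order d accounts for φ(d) elements.
Cyclic subgroups by order — order 1: 1; order 2: 3; order 3: 4.
Total: 8.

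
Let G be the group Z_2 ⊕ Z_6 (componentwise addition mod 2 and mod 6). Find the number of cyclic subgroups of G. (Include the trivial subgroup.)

8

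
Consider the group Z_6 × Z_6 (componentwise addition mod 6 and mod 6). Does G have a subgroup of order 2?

2 | 36. A subgroup of order 2 is {(0,0), (0,3)}.

Yes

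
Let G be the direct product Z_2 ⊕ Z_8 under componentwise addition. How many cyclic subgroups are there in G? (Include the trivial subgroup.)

Group the elements of G by the cyclic subgroup they generate; each cyclic subgroup of order d accounts for φ(d) elements.
Cyclic subgroups by order — order 1: 1; order 2: 3; order 4: 2; order 8: 2.
Total: 8.

8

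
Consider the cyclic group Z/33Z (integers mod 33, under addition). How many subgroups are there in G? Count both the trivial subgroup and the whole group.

Subgroups of the cyclic group Z/33Z correspond bijectively to divisors of 33.
Divisors of 33: 1, 3, 11, 33.
So Z/33Z has 4 subgroups.

4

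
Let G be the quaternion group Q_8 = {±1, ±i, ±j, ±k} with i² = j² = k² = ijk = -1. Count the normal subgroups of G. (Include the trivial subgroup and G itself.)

G has 6 subgroups. Checking conjugation-invariance by order — order 1: 1/1 normal; order 2: 1/1 normal; order 4: 3/3 normal; order 8: 1/1 normal.
Total normal subgroups: 6.

6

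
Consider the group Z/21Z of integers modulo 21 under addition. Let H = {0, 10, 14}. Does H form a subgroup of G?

No

10 ∈ H but its inverse 11 ∉ H, so H is not a subgroup.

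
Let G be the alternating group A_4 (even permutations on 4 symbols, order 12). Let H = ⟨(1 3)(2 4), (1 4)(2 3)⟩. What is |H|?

|⟨(1 3)(2 4)⟩| = 2 and |⟨(1 4)(2 3)⟩| = 2, so |H| is a multiple of lcm(2, 2) = 2 and divides |G| = 12.
Closing under the operation: H = {e, (1 2)(3 4), (1 3)(2 4), (1 4)(2 3)}, so |H| = 4.

4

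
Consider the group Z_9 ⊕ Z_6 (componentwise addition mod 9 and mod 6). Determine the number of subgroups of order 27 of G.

|G| = 54 and 27 | 54, so subgroups of order 27 are possible by Lagrange.
The subgroups of order 27 are: {(0,0), (0,2), (0,4), (1,0), (1,2), (1,4), (2,0), (2,2), (2,4), (3,0), (3,2), (3,4), (4,0), (4,2), (4,4), (5,0), (5,2), (5,4), (6,0), (6,2), (6,4), (7,0), (7,2), (7,4), (8,0), (8,2), (8,4)}.
So G has 1 subgroup of order 27.

1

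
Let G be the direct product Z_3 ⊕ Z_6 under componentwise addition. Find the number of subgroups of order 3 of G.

4

|G| = 18 and 3 | 18, so subgroups of order 3 are possible by Lagrange.
The subgroups of order 3 are: {(0,0), (0,2), (0,4)}; {(0,0), (1,0), (2,0)}; {(0,0), (1,2), (2,4)}; {(0,0), (1,4), (2,2)}.
So G has 4 subgroups of order 3.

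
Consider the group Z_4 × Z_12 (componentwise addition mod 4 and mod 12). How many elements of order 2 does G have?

An element (a,b) has order lcm(ord(a), ord(b)); count pairs with lcm equal to 2.
Enumerating gives 3 such elements.

3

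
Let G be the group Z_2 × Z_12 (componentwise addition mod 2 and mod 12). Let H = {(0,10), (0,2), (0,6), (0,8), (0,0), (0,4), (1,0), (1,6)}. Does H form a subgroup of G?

No

Closure fails: (0,4) + (1,0) = (1,4) ∉ H. So H is not a subgroup.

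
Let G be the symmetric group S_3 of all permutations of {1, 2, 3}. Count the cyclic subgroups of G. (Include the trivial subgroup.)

5

Each element a generates a cyclic subgroup ⟨a⟩; distinct elements may generate the same one (a cyclic group of order d has φ(d) generators).
Cyclic subgroups by order — order 1: 1; order 2: 3; order 3: 1.
Total: 5.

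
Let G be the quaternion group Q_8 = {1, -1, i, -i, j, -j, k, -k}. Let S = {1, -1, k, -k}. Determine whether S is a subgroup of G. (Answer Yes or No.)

|S| = 4 divides |G| = 8, consistent with Lagrange.
S contains the identity, every element's inverse is in S, and S is closed under ·: it is a subgroup.
In fact S = ⟨-k⟩.

Yes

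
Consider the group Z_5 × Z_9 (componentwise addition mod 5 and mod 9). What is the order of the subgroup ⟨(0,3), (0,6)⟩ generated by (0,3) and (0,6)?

3

|⟨(0,3)⟩| = 3 and |⟨(0,6)⟩| = 3, so |H| is a multiple of lcm(3, 3) = 3 and divides |G| = 45.
Closing under the operation: H = {(0,0), (0,3), (0,6)}, so |H| = 3.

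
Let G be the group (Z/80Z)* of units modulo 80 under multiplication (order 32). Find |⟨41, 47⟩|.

8

|⟨41⟩| = 2 and |⟨47⟩| = 4, so |H| is a multiple of lcm(2, 4) = 4 and divides |G| = 32.
Closing under the operation: H = {1, 7, 9, 23, 41, 47, 49, 63}, so |H| = 8.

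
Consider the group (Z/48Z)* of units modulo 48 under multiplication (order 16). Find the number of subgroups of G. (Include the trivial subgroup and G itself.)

|G| = 16, so by Lagrange every subgroup order divides 16. Divisors: 1, 2, 4, 8, 16.
Subgroups by order — order 1: 1; order 2: 7; order 4: 11; order 8: 7; order 16: 1.
Total: 1 + 7 + 11 + 7 + 1 = 27.

27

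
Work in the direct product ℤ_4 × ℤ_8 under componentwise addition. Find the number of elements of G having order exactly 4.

An element (a,b) has order lcm(ord(a), ord(b)); count pairs with lcm equal to 4.
Enumerating gives 12 such elements.

12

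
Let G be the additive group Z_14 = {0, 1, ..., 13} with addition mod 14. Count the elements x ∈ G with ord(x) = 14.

In a cyclic group of order 14, the number of elements of order d (for d | 14) is φ(d).
φ(14) = 6.

6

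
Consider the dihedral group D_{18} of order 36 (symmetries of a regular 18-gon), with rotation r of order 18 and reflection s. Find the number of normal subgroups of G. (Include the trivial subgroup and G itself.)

G has 45 subgroups. Checking conjugation-invariance by order — order 1: 1/1 normal; order 2: 1/19 normal; order 3: 1/1 normal; order 4: 0/9 normal; order 6: 1/7 normal; order 9: 1/1 normal; order 12: 0/3 normal; order 18: 3/3 normal; order 36: 1/1 normal.
Total normal subgroups: 9.

9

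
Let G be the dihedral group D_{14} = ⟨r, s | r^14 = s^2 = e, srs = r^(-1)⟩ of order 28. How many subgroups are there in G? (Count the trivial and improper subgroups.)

|G| = 28, so by Lagrange every subgroup order divides 28. Divisors: 1, 2, 4, 7, 14, 28.
Subgroups by order — order 1: 1; order 2: 15; order 4: 7; order 7: 1; order 14: 3; order 28: 1.
Total: 1 + 15 + 7 + 1 + 3 + 1 = 28.

28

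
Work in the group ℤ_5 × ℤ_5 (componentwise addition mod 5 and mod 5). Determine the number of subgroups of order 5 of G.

|G| = 25 and 5 | 25, so subgroups of order 5 are possible by Lagrange.
The subgroups of order 5 are: {(0,0), (0,1), (0,2), (0,3), (0,4)}; {(0,0), (1,0), (2,0), (3,0), (4,0)}; {(0,0), (1,1), (2,2), (3,3), (4,4)}; {(0,0), (1,2), (2,4), (3,1), (4,3)}; … (6 in all).
So G has 6 subgroups of order 5.

6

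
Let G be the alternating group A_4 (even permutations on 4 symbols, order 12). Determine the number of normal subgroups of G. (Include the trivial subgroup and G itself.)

G has 10 subgroups. Checking conjugation-invariance by order — order 1: 1/1 normal; order 2: 0/3 normal; order 3: 0/4 normal; order 4: 1/1 normal; order 12: 1/1 normal.
Total normal subgroups: 3.

3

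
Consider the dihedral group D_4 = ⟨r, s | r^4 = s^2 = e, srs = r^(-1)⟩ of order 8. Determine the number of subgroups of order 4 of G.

|G| = 8 and 4 | 8, so subgroups of order 4 are possible by Lagrange.
The subgroups of order 4 are: {e, r, r^2, r^3}; {e, r^2, s, r^2s}; {e, r^2, rs, r^3s}.
So G has 3 subgroups of order 4.

3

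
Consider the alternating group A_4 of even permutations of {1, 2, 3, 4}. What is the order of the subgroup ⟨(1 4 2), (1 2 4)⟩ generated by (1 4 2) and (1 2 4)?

3

|⟨(1 4 2)⟩| = 3 and |⟨(1 2 4)⟩| = 3, so |H| is a multiple of lcm(3, 3) = 3 and divides |G| = 12.
Closing under the operation: H = {e, (1 2 4), (1 4 2)}, so |H| = 3.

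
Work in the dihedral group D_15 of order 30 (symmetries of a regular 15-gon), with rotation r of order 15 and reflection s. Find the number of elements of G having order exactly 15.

The elements of order 15 are: r, r^2, r^4, r^7, r^8, r^11, r^13, r^14.
That's 8.

8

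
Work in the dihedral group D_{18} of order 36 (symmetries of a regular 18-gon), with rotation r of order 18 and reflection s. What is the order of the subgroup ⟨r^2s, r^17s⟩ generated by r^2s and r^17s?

12

|⟨r^2s⟩| = 2 and |⟨r^17s⟩| = 2, so |H| is a multiple of lcm(2, 2) = 2 and divides |G| = 36.
Closing under the operation: H = {e, r^3, r^6, r^9, r^12, r^15, r^2s, r^5s, r^8s, r^11s, r^14s, r^17s}, so |H| = 12.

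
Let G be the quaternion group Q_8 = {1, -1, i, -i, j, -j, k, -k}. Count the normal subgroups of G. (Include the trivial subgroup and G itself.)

6

G has 6 subgroups. Checking conjugation-invariance by order — order 1: 1/1 normal; order 2: 1/1 normal; order 4: 3/3 normal; order 8: 1/1 normal.
Total normal subgroups: 6.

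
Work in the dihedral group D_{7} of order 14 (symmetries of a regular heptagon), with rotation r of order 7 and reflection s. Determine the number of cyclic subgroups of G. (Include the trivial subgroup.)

A cyclic subgroup of order d is generated by each of its φ(d) elements of order d, so the cyclic subgroups of order d number (#elements of order d)/φ(d).
Cyclic subgroups by order — order 1: 1; order 2: 7; order 7: 1.
Total: 9.

9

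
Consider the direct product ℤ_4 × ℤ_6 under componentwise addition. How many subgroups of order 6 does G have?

3

|G| = 24 and 6 | 24, so subgroups of order 6 are possible by Lagrange.
The subgroups of order 6 are: {(0,0), (0,1), (0,2), (0,3), (0,4), (0,5)}; {(0,0), (0,2), (0,4), (2,0), (2,2), (2,4)}; {(0,0), (0,2), (0,4), (2,1), (2,3), (2,5)}.
So G has 3 subgroups of order 6.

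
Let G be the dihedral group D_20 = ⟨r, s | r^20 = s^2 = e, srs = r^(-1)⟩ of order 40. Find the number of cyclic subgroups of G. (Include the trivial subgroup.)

26

Each element a generates a cyclic subgroup ⟨a⟩; distinct elements may generate the same one (a cyclic group of order d has φ(d) generators).
Cyclic subgroups by order — order 1: 1; order 2: 21; order 4: 1; order 5: 1; order 10: 1; order 20: 1.
Total: 26.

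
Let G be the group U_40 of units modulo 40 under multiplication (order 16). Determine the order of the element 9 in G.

Compute successive powers of 9 mod 40: 9, 1; 9^2 ≡ 1 (mod 40).
So |⟨9⟩| = 2.

2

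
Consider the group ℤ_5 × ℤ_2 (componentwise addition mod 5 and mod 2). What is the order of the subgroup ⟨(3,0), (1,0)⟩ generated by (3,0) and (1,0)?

|⟨(3,0)⟩| = 5 and |⟨(1,0)⟩| = 5, so |H| is a multiple of lcm(5, 5) = 5 and divides |G| = 10.
Closing under the operation: H = {(0,0), (1,0), (2,0), (3,0), (4,0)}, so |H| = 5.

5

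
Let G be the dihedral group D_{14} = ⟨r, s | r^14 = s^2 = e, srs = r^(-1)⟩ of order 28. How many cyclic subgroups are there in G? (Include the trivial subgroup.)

Group the elements of G by the cyclic subgroup they generate; each cyclic subgroup of order d accounts for φ(d) elements.
Cyclic subgroups by order — order 1: 1; order 2: 15; order 7: 1; order 14: 1.
Total: 18.

18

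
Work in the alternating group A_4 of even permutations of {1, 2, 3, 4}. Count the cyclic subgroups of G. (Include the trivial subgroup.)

8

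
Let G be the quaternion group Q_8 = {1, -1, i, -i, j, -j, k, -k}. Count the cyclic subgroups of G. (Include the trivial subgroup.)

5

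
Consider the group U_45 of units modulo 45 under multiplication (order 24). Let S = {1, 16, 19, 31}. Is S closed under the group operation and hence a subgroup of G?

Closure fails: 16 · 19 = 34 ∉ S. So S is not a subgroup.

No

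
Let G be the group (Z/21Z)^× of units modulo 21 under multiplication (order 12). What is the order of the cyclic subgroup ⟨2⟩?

6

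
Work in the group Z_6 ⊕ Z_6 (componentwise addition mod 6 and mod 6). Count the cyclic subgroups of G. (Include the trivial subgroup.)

20

Each element a generates a cyclic subgroup ⟨a⟩; distinct elements may generate the same one (a cyclic group of order d has φ(d) generators).
Cyclic subgroups by order — order 1: 1; order 2: 3; order 3: 4; order 6: 12.
Total: 20.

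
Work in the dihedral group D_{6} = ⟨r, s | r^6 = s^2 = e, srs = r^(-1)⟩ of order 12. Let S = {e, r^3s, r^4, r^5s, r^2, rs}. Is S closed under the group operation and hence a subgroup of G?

|S| = 6 divides |G| = 12, consistent with Lagrange.
S contains the identity, every element's inverse is in S, and S is closed under ·: it is a subgroup.

Yes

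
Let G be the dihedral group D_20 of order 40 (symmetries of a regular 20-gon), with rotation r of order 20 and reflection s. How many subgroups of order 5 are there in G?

|G| = 40 and 5 | 40, so subgroups of order 5 are possible by Lagrange.
The subgroups of order 5 are: {e, r^4, r^8, r^12, r^16}.
So G has 1 subgroup of order 5.

1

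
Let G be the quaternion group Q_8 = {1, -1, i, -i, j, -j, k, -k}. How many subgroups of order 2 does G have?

1

|G| = 8 and 2 | 8, so subgroups of order 2 are possible by Lagrange.
The subgroups of order 2 are: {1, -1}.
So G has 1 subgroup of order 2.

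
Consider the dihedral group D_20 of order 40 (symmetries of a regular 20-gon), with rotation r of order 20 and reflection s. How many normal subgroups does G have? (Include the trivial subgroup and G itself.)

G has 48 subgroups. Checking conjugation-invariance by order — order 1: 1/1 normal; order 2: 1/21 normal; order 4: 1/11 normal; order 5: 1/1 normal; order 8: 0/5 normal; order 10: 1/5 normal; order 20: 3/3 normal; order 40: 1/1 normal.
Total normal subgroups: 9.

9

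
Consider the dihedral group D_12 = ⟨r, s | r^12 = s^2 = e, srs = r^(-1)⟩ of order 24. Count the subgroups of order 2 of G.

13

|G| = 24 and 2 | 24, so subgroups of order 2 are possible by Lagrange.
The subgroups of order 2 are: {e, r^10s}; {e, r^11s}; {e, r^2s}; {e, r^3s}; … (13 in all).
So G has 13 subgroups of order 2.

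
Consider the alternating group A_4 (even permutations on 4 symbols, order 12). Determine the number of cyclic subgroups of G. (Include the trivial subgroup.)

8

Each element a generates a cyclic subgroup ⟨a⟩; distinct elements may generate the same one (a cyclic group of order d has φ(d) generators).
Cyclic subgroups by order — order 1: 1; order 2: 3; order 3: 4.
Total: 8.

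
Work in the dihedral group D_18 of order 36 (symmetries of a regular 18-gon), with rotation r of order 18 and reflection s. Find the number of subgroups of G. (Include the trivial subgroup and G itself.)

45

|G| = 36, so by Lagrange every subgroup order divides 36. Divisors: 1, 2, 3, 4, 6, 9, 12, 18, 36.
Subgroups by order — order 1: 1; order 2: 19; order 3: 1; order 4: 9; order 6: 7; order 9: 1; order 12: 3; order 18: 3; order 36: 1.
Total: 1 + 19 + 1 + 9 + 7 + 1 + 3 + 3 + 1 = 45.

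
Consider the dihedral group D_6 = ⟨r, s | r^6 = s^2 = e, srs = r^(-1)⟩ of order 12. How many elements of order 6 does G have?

The elements of order 6 are: r, r^5.
That's 2.

2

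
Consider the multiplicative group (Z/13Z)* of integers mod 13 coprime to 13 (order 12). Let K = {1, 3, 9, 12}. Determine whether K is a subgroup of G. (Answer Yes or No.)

No

Closure fails: 3 · 12 = 10 ∉ K. So K is not a subgroup.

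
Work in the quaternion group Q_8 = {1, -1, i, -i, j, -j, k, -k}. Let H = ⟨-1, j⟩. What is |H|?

4

|⟨-1⟩| = 2 and |⟨j⟩| = 4, so |H| is a multiple of lcm(2, 4) = 4 and divides |G| = 8.
Closing under the operation: H = {1, -1, j, -j}, so |H| = 4.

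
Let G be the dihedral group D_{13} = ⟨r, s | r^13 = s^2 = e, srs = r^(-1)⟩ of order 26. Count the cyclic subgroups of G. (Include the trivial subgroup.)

Each element a generates a cyclic subgroup ⟨a⟩; distinct elements may generate the same one (a cyclic group of order d has φ(d) generators).
Cyclic subgroups by order — order 1: 1; order 2: 13; order 13: 1.
Total: 15.

15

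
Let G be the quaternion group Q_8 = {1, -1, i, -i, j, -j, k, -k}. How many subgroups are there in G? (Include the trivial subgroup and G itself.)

|G| = 8, so by Lagrange every subgroup order divides 8. Divisors: 1, 2, 4, 8.
Subgroups by order — order 1: 1; order 2: 1; order 4: 3; order 8: 1.
Total: 1 + 1 + 3 + 1 = 6.

6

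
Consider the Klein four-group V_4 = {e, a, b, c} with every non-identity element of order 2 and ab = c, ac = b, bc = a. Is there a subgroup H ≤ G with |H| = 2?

Yes

2 | 4. A subgroup of order 2 is {e, a}.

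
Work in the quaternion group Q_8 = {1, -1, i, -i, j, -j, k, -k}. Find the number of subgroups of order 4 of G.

3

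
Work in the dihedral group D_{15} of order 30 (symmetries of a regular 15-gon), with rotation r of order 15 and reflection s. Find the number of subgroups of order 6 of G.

|G| = 30 and 6 | 30, so subgroups of order 6 are possible by Lagrange.
The subgroups of order 6 are: {e, r^5, r^10, s, r^5s, r^10s}; {e, r^5, r^10, rs, r^6s, r^11s}; {e, r^5, r^10, r^2s, r^7s, r^12s}; {e, r^5, r^10, r^3s, r^8s, r^13s}; … (5 in all).
So G has 5 subgroups of order 6.

5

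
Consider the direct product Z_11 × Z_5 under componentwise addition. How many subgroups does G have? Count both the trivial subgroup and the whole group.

4

|G| = 55, so by Lagrange every subgroup order divides 55. Divisors: 1, 5, 11, 55.
Subgroups by order — order 1: 1; order 5: 1; order 11: 1; order 55: 1.
Total: 1 + 1 + 1 + 1 = 4.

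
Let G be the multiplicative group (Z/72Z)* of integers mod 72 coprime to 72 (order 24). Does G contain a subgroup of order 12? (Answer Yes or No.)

Yes

12 | 24. A subgroup of order 12 is {1, 11, 13, 23, 25, 35, 37, 47, 49, 59, 61, 71}.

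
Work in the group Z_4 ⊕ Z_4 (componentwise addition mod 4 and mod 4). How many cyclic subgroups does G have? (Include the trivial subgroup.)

10

Group the elements of G by the cyclic subgroup they generate; each cyclic subgroup of order d accounts for φ(d) elements.
Cyclic subgroups by order — order 1: 1; order 2: 3; order 4: 6.
Total: 10.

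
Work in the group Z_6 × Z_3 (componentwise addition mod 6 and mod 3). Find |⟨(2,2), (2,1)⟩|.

|⟨(2,2)⟩| = 3 and |⟨(2,1)⟩| = 3, so |H| is a multiple of lcm(3, 3) = 3 and divides |G| = 18.
Closing under the operation: H = {(0,0), (0,1), (0,2), (2,0), (2,1), (2,2), (4,0), (4,1), (4,2)}, so |H| = 9.

9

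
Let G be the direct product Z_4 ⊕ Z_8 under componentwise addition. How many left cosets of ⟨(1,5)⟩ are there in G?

|⟨(1,5)⟩| = 8 and |G| = 32.
By Lagrange, [G : H] = |G|/|H| = 32/8 = 4.

4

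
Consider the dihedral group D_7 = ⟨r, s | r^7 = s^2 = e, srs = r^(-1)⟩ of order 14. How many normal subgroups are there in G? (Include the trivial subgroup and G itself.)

3

G has 10 subgroups. Checking conjugation-invariance by order — order 1: 1/1 normal; order 2: 0/7 normal; order 7: 1/1 normal; order 14: 1/1 normal.
Total normal subgroups: 3.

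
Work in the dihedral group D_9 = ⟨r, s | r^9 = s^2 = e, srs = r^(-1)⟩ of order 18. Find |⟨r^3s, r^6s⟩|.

6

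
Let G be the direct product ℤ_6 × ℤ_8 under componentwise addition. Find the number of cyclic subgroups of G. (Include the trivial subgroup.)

Group the elements of G by the cyclic subgroup they generate; each cyclic subgroup of order d accounts for φ(d) elements.
Cyclic subgroups by order — order 1: 1; order 2: 3; order 3: 1; order 4: 2; order 6: 3; order 8: 2; order 12: 2; order 24: 2.
Total: 16.

16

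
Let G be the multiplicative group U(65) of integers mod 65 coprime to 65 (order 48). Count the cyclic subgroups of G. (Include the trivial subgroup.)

A cyclic subgroup of order d is generated by each of its φ(d) elements of order d, so the cyclic subgroups of order d number (#elements of order d)/φ(d).
Cyclic subgroups by order — order 1: 1; order 2: 3; order 3: 1; order 4: 6; order 6: 3; order 12: 6.
Total: 20.

20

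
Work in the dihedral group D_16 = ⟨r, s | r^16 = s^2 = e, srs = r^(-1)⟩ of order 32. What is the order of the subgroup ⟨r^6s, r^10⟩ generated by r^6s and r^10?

|⟨r^6s⟩| = 2 and |⟨r^10⟩| = 8, so |H| is a multiple of lcm(2, 8) = 8 and divides |G| = 32.
Closing under the operation: H = {e, r^2, r^4, r^6, r^8, r^10, r^12, r^14, s, r^2s, r^4s, r^6s, r^8s, r^10s, r^12s, r^14s}, so |H| = 16.

16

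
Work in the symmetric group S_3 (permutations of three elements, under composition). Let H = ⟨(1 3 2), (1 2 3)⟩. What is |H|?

3

|⟨(1 3 2)⟩| = 3 and |⟨(1 2 3)⟩| = 3, so |H| is a multiple of lcm(3, 3) = 3 and divides |G| = 6.
Closing under the operation: H = {e, (1 2 3), (1 3 2)}, so |H| = 3.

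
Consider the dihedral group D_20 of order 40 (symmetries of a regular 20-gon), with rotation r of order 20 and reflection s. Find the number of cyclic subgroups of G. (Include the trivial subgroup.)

Each element a generates a cyclic subgroup ⟨a⟩; distinct elements may generate the same one (a cyclic group of order d has φ(d) generators).
Cyclic subgroups by order — order 1: 1; order 2: 21; order 4: 1; order 5: 1; order 10: 1; order 20: 1.
Total: 26.

26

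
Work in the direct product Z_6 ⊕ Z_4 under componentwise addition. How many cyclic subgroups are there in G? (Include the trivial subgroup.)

12

Each element a generates a cyclic subgroup ⟨a⟩; distinct elements may generate the same one (a cyclic group of order d has φ(d) generators).
Cyclic subgroups by order — order 1: 1; order 2: 3; order 3: 1; order 4: 2; order 6: 3; order 12: 2.
Total: 12.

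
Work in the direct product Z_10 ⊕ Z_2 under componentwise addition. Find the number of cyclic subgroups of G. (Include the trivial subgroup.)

8

Group the elements of G by the cyclic subgroup they generate; each cyclic subgroup of order d accounts for φ(d) elements.
Cyclic subgroups by order — order 1: 1; order 2: 3; order 5: 1; order 10: 3.
Total: 8.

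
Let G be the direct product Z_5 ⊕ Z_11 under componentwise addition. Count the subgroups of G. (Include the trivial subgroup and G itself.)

4

|G| = 55, so by Lagrange every subgroup order divides 55. Divisors: 1, 5, 11, 55.
Subgroups by order — order 1: 1; order 5: 1; order 11: 1; order 55: 1.
Total: 1 + 1 + 1 + 1 = 4.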